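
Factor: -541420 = -1 * 2^2 * 5^1 * 11^1 * 23^1 * 107^1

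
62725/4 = 15681+1/4 = 15681.25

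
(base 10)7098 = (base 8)15672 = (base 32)6tq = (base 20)hei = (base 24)c7i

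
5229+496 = 5725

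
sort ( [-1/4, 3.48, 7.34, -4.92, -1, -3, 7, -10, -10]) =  [-10, -10, -4.92, -3, -1, -1/4, 3.48, 7, 7.34]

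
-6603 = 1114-7717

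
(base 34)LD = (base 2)1011010111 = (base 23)18E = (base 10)727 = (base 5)10402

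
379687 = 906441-526754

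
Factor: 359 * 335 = 5^1 * 67^1 * 359^1 = 120265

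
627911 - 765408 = -137497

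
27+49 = 76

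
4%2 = 0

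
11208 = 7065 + 4143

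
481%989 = 481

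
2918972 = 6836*427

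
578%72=2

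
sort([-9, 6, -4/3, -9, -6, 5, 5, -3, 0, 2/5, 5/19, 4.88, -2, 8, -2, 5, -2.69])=[-9, -9, -6, -3, -2.69, -2, -2, -4/3, 0, 5/19, 2/5, 4.88, 5, 5, 5, 6, 8]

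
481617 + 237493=719110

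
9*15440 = 138960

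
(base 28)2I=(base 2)1001010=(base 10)74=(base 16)4A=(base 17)46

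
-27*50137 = -1353699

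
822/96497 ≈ 0.00852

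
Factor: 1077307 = 7^1 * 11^1 * 17^1 * 823^1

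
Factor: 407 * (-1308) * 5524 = -1 * 2^4 * 3^1 * 11^1 * 37^1 * 109^1 * 1381^1 = -2940734544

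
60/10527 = 20/3509 ≈ 0.00570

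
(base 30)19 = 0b100111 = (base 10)39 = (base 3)1110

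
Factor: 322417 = 322417^1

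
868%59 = 42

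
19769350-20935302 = -1165952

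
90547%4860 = 3067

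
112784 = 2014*56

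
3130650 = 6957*450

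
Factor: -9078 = -1 * 2^1 * 3^1 * 17^1 * 89^1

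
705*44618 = 31455690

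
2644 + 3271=5915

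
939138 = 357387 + 581751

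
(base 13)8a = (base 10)114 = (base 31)3l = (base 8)162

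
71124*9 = 640116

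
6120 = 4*1530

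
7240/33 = 219 + 13/33 ≈ 219.39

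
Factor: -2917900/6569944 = -1 * 2^(-1) * 5^2 * 61^(-1) * 13463^(-1) * 29179^1 = -729475/1642486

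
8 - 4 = 4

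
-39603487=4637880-44241367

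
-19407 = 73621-93028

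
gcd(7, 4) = 1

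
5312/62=2656/31≈85.68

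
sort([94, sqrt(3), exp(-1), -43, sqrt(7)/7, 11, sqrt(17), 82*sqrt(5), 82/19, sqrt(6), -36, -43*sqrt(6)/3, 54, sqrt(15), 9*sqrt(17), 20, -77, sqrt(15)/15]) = [-77, -43, -36, -43*sqrt(6)/3, sqrt(15)/15, exp(-1), sqrt(7)/7, sqrt(3), sqrt(6), sqrt(15), sqrt(17), 82/19, 11, 20, 9*sqrt(17), 54, 94, 82*sqrt(5)]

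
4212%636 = 396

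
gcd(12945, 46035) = 15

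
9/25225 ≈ 0.000357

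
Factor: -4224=-1 * 2^7 * 3^1 * 11^1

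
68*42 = 2856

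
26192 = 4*6548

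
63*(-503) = -31689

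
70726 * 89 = 6294614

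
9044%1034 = 772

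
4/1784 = 1/446 ≈ 0.00224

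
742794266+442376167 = 1185170433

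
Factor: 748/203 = 2^2*7^(-1)*11^1*17^1*29^(-1)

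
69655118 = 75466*923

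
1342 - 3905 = -2563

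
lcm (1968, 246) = 1968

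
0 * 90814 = 0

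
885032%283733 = 33833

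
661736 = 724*914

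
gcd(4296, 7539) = 3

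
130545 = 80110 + 50435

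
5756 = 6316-560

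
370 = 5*74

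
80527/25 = 3221 + 2/25 = 3221.08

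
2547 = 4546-1999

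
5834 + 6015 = 11849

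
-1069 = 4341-5410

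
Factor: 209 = 11^1*19^1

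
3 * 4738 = 14214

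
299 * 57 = 17043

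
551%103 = 36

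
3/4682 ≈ 0.000641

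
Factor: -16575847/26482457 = -1*19^1*23^1*53^ (-1)*83^1*457^1*499669^ (-1)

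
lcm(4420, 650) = 22100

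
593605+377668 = 971273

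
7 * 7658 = 53606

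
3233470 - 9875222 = -6641752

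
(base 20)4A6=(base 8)3416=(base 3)2110220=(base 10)1806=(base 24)336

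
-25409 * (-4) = 101636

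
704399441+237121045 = 941520486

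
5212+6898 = 12110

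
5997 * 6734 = 40383798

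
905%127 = 16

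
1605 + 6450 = 8055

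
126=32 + 94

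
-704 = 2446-3150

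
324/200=1+31/50=1.62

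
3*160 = 480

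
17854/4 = 4463 + 1/2 = 4463.50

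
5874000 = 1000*5874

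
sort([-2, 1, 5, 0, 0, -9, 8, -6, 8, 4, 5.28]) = [-9, -6, -2, 0, 0, 1, 4, 5, 5.28, 8, 8]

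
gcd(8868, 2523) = 3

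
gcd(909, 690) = 3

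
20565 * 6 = 123390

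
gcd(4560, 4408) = 152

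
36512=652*56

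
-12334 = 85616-97950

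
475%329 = 146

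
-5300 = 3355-8655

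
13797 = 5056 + 8741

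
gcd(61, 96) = 1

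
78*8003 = 624234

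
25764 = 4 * 6441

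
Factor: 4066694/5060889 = 2^1*3^(-2)*283^(-1)*383^1*1987^(-1)*5309^1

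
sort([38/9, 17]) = [38/9, 17]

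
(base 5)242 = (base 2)1001000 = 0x48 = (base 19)3f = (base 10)72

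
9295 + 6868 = 16163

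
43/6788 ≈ 0.00633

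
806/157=5 + 21/157 ≈ 5.13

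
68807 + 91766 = 160573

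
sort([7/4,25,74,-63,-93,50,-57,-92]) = [-93,-92,-63,-57,7/4,25,50,74]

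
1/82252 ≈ 0.0000122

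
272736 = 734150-461414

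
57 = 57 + 0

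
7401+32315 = 39716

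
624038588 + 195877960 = 819916548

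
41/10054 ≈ 0.00408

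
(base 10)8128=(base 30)90s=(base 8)17700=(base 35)6m8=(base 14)2d68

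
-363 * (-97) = 35211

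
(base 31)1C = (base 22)1L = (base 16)2B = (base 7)61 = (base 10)43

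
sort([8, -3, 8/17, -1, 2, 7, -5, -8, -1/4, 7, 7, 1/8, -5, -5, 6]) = [-8, -5, -5, -5, -3, -1, -1/4, 1/8, 8/17, 2, 6, 7, 7, 7, 8]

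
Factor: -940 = -1*2^2*5^1*47^1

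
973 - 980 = -7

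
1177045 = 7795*151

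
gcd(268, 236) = 4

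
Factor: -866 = -1*2^1*433^1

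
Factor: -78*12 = -1*2^3*3^2*13^1 = -936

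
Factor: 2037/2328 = 2^(-3)*7^1 = 7/8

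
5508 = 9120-3612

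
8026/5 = 1605 + 1/5 = 1605.20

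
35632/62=574 + 22/31 ≈ 574.71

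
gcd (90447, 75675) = 3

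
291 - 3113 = -2822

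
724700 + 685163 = 1409863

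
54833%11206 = 10009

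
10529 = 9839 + 690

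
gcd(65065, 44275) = 385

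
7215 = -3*(-2405)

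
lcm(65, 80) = 1040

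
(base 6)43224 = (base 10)5920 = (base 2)1011100100000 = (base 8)13440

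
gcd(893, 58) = 1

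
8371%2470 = 961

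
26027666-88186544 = -62158878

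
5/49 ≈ 0.102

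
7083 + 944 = 8027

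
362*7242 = 2621604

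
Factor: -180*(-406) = 2^3*3^2*5^1*7^1*29^1 = 73080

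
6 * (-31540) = -189240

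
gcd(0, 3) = 3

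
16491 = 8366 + 8125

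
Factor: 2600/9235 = 2^3*5^1*13^1*1847^(-1) = 520/1847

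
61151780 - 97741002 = -36589222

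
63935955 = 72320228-8384273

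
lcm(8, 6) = 24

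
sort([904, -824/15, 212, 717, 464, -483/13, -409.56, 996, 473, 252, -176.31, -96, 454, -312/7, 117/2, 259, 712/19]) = [-409.56, -176.31, -96, -824/15, -312/7, -483/13, 712/19, 117/2, 212, 252, 259, 454, 464, 473, 717, 904, 996]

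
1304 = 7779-6475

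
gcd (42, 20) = 2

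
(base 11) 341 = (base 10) 408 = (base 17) 170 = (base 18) 14c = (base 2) 110011000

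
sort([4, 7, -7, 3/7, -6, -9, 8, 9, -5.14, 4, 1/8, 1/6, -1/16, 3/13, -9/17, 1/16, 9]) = [-9, -7, -6, -5.14, -9/17, -1/16, 1/16, 1/8, 1/6, 3/13, 3/7, 4, 4, 7, 8, 9, 9]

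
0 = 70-70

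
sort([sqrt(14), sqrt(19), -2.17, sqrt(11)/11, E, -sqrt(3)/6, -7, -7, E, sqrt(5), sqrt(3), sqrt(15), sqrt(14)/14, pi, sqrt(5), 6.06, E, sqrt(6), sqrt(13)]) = [-7, -7, -2.17, -sqrt(3)/6, sqrt(14)/14, sqrt(11)/11, sqrt(3), sqrt(5), sqrt(5), sqrt(6), E, E, E, pi, sqrt(13), sqrt(14), sqrt(15), sqrt(19), 6.06]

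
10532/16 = 2633/4 = 658.25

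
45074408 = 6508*6926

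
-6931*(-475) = 3292225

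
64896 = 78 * 832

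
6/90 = 1/15 ≈ 0.0667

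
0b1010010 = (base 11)75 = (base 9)101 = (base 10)82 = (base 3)10001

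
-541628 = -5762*94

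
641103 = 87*7369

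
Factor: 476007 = 3^1*7^1*19^1*1193^1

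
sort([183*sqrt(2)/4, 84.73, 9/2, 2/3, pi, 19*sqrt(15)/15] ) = [2/3, pi, 9/2, 19*sqrt(15)/15, 183*sqrt(2)/4, 84.73] 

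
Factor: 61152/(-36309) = -1 * 2^5 * 19^(-1) = -32/19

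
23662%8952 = 5758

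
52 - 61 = -9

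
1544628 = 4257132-2712504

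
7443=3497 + 3946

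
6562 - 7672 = -1110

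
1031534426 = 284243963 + 747290463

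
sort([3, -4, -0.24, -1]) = [-4, -1, -0.24, 3]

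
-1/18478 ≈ -0.0000541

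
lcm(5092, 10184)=10184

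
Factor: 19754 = 2^1 * 7^1 * 17^1 * 83^1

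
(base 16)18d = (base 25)fm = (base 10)397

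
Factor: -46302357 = -1*3^1*29^1*43^1*12377^1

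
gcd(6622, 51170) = 602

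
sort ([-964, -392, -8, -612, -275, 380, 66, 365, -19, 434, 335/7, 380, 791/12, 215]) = [-964, -612, -392, -275, -19, -8, 335/7, 791/12, 66, 215, 365, 380, 380, 434]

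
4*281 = 1124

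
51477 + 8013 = 59490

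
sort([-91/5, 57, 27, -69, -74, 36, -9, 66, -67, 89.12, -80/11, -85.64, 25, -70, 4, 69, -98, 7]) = [-98, -85.64, -74, -70, -69, -67, -91/5, -9, -80/11, 4, 7, 25, 27, 36, 57, 66, 69, 89.12]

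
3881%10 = 1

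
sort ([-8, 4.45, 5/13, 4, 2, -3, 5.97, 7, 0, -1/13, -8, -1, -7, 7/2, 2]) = [-8, -8, -7, -3, -1, -1/13, 0, 5/13, 2, 2, 7/2, 4, 4.45, 5.97, 7]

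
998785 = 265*3769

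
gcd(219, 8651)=1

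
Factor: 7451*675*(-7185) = -1*3^4*5^3*479^1*7451^1 = -36136418625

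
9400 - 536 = 8864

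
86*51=4386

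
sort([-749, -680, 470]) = [-749, -680, 470]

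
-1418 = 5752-7170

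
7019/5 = 1403 + 4/5 = 1403.80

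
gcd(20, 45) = 5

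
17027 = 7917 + 9110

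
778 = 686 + 92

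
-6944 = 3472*(-2)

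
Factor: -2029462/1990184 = -1*2^(-2)*7^(-2)*5077^(-1)*1014731^1 = -1014731/995092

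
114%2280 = 114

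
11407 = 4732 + 6675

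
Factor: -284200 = -1*2^3*5^2*7^2*29^1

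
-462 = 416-878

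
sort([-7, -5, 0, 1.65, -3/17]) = [-7, -5, -3/17, 0, 1.65]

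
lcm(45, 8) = 360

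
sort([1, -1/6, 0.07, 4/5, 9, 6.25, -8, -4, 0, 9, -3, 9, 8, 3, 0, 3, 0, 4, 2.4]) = [-8, -4, -3, -1/6, 0, 0, 0, 0.07, 4/5, 1, 2.4, 3, 3, 4, 6.25, 8, 9, 9, 9]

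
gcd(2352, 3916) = 4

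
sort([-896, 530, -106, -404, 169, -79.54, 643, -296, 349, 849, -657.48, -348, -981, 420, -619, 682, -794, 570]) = [-981, -896, -794, -657.48, -619, -404, -348, -296, -106, -79.54, 169, 349, 420, 530, 570, 643, 682, 849]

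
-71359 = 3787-75146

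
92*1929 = 177468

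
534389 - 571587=-37198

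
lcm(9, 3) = 9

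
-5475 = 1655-7130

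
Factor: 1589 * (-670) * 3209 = -1 * 2^1 * 5^1 * 7^1 * 67^1 * 227^1 * 3209^1 = -3416397670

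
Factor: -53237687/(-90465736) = 2^(-3)*773^(-1)*1889^1*14629^(-1)*28183^1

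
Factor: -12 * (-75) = 2^2 * 3^2 * 5^2 = 900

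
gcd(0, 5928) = 5928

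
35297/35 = 1008 + 17/35≈1008.49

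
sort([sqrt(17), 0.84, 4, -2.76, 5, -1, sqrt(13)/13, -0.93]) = [-2.76, -1, -0.93, sqrt(13)/13, 0.84, 4, sqrt(17), 5]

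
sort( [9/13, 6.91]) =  [9/13, 6.91]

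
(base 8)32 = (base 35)q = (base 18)18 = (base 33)q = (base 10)26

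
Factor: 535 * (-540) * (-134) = 2^3 * 3^3 * 5^2 * 67^1 * 107^1 = 38712600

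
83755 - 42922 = 40833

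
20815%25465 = 20815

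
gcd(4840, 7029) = 11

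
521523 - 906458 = -384935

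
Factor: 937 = 937^1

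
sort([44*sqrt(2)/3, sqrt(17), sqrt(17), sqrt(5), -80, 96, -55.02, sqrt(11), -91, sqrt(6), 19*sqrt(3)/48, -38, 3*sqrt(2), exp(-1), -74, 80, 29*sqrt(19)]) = [-91, -80, -74, -55.02, -38, exp(-1), 19*sqrt(3)/48, sqrt(5), sqrt(6), sqrt(11), sqrt(17), sqrt(17), 3*sqrt(2), 44*sqrt(2)/3, 80, 96, 29*sqrt(19)]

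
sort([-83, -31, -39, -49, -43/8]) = [-83, -49, -39, -31, -43/8]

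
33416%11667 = 10082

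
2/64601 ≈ 0.0000310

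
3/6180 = 1/2060 ≈ 0.000485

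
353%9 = 2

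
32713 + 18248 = 50961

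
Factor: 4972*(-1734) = -1*2^3*3^1*11^1*17^2*113^1 = -8621448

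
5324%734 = 186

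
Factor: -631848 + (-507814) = -1 * 2^1 * 569831^1 = -1139662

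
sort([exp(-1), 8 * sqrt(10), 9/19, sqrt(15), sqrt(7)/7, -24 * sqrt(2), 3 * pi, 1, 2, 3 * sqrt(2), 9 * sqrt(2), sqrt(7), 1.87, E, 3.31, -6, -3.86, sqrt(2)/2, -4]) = [-24 * sqrt(2), -6, -4, -3.86, exp(-1), sqrt(7)/7, 9/19, sqrt(2)/2, 1, 1.87, 2, sqrt(7), E, 3.31, sqrt(15), 3 * sqrt(2), 3 * pi, 9 * sqrt(2), 8 * sqrt(10)]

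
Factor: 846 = 2^1 * 3^2 * 47^1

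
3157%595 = 182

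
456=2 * 228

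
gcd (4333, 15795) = 1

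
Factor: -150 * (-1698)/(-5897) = -1 * 2^2 * 3^2 * 5^2 * 283^1 * 5897^(-1) = -254700/5897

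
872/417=2 + 38/417 ≈ 2.09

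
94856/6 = 15809 + 1/3 ≈ 15809.33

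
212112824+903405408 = 1115518232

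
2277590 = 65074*35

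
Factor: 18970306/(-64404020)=-1*2^(-1)*5^(-1)*557^1*17029^1*3220201^(-1)=-9485153/32202010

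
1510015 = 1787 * 845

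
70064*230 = 16114720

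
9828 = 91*108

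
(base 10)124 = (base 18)6g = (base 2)1111100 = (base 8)174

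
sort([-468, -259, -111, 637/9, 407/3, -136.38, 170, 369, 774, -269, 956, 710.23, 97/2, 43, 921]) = [-468, -269, -259, -136.38, -111, 43, 97/2, 637/9, 407/3, 170, 369, 710.23, 774, 921, 956]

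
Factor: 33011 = 11^1*3001^1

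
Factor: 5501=5501^1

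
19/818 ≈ 0.0232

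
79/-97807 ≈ -0.000808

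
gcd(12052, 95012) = 4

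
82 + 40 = 122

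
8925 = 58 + 8867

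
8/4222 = 4/2111 ≈ 0.00189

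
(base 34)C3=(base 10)411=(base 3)120020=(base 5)3121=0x19B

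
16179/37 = 437 + 10/37 ≈ 437.27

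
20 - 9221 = -9201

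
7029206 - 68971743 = -61942537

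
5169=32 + 5137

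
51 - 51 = 0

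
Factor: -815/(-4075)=5^(-1)=1/5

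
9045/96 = 94 + 7/32 ≈ 94.22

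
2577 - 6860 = -4283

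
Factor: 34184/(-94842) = -1*2^2*3^(-2)*11^(-1)*479^(-1)*4273^1 = -17092/47421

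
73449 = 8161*9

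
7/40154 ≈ 0.000174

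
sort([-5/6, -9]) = [-9, -5/6]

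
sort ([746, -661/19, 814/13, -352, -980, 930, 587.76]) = [-980, -352, -661/19, 814/13, 587.76, 746, 930]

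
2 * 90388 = 180776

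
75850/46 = 1648+21/23 ≈ 1648.91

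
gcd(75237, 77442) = 3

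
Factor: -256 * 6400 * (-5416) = 2^19 * 5^2 * 677^1 = 8873574400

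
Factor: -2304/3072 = -1 * 2^(-2) * 3^1 = -3/4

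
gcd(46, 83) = 1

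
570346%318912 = 251434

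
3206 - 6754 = -3548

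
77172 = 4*19293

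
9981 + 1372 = 11353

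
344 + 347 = 691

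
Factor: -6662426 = -1 * 2^1 * 19^1 * 175327^1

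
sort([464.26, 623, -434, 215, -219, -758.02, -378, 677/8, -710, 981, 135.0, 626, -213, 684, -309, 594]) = [-758.02, -710, -434, -378, -309, -219, -213, 677/8, 135.0, 215, 464.26, 594, 623, 626, 684, 981]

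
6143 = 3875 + 2268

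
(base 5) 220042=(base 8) 16542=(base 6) 54454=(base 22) fbk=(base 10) 7522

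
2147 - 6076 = -3929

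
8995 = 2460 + 6535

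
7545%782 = 507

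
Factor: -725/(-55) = 5^1*11^(-1)*29^1 = 145/11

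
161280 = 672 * 240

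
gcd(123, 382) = 1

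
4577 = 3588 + 989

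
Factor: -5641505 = -1*5^1*1128301^1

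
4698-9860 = -5162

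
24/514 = 12/257 ≈ 0.0467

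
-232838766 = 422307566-655146332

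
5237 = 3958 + 1279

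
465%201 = 63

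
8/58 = 4/29 ≈ 0.138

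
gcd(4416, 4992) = 192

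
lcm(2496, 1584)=82368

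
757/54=14+1/54 ≈ 14.02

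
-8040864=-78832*102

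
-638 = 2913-3551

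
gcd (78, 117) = 39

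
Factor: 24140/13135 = 2^2 * 17^1 * 37^(-1) = 68/37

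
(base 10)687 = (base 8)1257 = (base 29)nk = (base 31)m5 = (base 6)3103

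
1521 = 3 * 507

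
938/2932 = 469/1466 ≈ 0.320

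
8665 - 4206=4459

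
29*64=1856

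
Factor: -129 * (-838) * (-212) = -1 * 2^3 * 3^1 * 43^1 * 53^1 * 419^1 = -22917624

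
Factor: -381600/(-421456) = 2^1*3^2*5^2*7^(-1)*71^(-1) = 450/497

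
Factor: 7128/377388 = 2^1 * 3^2 * 953^(-1) = 18/953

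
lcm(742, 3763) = 52682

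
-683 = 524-1207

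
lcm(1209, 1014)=31434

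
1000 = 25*40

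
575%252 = 71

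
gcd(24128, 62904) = 8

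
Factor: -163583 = -1 * 7^1 * 23369^1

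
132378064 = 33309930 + 99068134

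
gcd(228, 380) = 76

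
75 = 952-877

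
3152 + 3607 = 6759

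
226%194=32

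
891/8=111 + 3/8≈111.38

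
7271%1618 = 799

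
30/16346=15/8173≈0.00184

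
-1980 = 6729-8709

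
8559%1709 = 14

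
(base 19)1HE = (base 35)JX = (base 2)1010111010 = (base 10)698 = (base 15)318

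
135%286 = 135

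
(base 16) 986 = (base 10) 2438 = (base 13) 1157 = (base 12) 14b2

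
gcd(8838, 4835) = 1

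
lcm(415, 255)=21165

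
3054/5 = 610 + 4/5 = 610.80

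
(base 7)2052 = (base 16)2d3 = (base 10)723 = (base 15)333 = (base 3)222210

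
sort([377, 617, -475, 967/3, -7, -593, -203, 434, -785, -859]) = [-859, -785, -593, -475, -203, -7, 967/3, 377, 434, 617]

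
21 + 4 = 25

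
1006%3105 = 1006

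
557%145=122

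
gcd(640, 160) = 160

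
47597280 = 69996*680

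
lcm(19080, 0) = 0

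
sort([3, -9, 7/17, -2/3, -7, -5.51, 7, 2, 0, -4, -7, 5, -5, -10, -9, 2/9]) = [-10, -9, -9, -7, -7, -5.51, -5, -4, -2/3, 0, 2/9, 7/17, 2, 3, 5, 7]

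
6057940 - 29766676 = -23708736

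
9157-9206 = -49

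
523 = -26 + 549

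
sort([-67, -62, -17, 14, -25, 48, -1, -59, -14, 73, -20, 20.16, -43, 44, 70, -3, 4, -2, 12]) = [-67, -62, -59, -43, -25, -20, -17, -14, -3, -2, -1, 4, 12, 14, 20.16, 44, 48, 70, 73]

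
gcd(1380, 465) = 15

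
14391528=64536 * 223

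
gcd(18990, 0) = 18990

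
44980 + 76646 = 121626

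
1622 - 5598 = -3976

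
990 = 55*18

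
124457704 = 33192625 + 91265079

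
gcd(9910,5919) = 1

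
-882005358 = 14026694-896032052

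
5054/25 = 202 + 4/25 = 202.16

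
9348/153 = 3116/51 ≈ 61.10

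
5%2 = 1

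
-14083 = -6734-7349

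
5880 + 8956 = 14836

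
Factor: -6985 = -1*5^1*11^1*127^1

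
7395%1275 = 1020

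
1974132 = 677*2916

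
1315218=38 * 34611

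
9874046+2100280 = 11974326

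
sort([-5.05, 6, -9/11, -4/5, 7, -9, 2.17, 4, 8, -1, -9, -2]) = [-9, -9, -5.05, -2, -1, -9/11, -4/5, 2.17, 4, 6, 7, 8]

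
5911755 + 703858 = 6615613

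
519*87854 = 45596226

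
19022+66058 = 85080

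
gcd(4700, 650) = 50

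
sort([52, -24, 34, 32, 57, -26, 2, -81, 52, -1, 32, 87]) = [-81, -26, -24, -1, 2, 32, 32, 34, 52, 52, 57, 87]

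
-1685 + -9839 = -11524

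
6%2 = 0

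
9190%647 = 132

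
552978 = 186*2973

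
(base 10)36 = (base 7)51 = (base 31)15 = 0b100100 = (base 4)210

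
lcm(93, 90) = 2790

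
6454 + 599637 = 606091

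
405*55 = 22275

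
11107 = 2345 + 8762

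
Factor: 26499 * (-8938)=-1 * 2^1 * 3^1 * 11^2 * 41^1 * 73^1 * 109^1=-236848062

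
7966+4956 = 12922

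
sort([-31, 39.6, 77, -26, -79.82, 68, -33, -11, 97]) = [-79.82, -33, -31, -26, -11, 39.6, 68, 77, 97]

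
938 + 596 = 1534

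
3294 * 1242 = 4091148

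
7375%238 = 235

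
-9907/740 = -13-287/740 ≈ -13.39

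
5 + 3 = 8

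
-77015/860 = -89 - 95/172 ≈ -89.55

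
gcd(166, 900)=2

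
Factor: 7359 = 3^1*11^1*223^1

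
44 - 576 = -532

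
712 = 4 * 178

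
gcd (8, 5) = 1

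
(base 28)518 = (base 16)f74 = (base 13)1a54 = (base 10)3956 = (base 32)3rk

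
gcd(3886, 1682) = 58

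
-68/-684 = 17/171 ≈ 0.0994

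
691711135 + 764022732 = 1455733867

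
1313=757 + 556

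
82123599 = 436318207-354194608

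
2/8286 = 1/4143≈0.000241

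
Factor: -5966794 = -1 * 2^1 * 2983397^1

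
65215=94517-29302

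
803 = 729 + 74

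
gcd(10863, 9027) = 153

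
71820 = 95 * 756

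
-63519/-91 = 698 + 1/91 ≈ 698.01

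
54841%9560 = 7041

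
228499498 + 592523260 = 821022758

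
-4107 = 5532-9639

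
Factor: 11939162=2^1*23^1*259547^1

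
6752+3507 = 10259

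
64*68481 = 4382784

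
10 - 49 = -39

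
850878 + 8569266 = 9420144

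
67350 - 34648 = 32702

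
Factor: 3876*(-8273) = -1*2^2*3^1*17^1*19^1*8273^1 = -32066148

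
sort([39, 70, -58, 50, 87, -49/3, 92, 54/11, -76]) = [-76, -58, -49/3, 54/11, 39, 50, 70, 87, 92]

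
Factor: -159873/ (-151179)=313^ (-1) * 331^1=331/313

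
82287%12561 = 6921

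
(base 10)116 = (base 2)1110100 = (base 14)84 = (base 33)3h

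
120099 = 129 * 931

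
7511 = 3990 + 3521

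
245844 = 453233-207389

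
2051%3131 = 2051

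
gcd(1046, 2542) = 2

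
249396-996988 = -747592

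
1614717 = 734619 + 880098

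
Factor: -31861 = -1*151^1*211^1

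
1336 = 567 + 769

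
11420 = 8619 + 2801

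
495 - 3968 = -3473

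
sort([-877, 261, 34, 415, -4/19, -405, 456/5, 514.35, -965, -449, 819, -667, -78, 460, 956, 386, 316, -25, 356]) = [-965, -877, -667, -449, -405, -78, -25, -4/19, 34, 456/5, 261, 316, 356, 386, 415, 460, 514.35, 819, 956]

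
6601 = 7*943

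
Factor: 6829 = 6829^1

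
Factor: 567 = 3^4 * 7^1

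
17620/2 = 8810 = 8810.00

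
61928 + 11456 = 73384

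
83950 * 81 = 6799950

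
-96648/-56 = 1725 + 6/7 ≈ 1725.86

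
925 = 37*25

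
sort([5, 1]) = [1, 5]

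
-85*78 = -6630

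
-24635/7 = -3519 - 2/7 ≈ -3519.29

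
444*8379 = 3720276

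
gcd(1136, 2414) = 142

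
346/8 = 173/4 = 43.25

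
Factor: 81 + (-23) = 2^1 * 29^1 = 58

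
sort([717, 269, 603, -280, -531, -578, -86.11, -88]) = [-578, -531, -280, -88, -86.11, 269, 603, 717]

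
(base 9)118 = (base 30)38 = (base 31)35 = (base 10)98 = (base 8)142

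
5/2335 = 1/467 ≈ 0.00214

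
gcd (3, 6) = 3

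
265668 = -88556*(-3)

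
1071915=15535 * 69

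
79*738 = 58302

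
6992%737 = 359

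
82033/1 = 82033 = 82033.00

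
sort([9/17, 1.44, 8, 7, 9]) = [9/17, 1.44, 7, 8, 9]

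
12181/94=129 + 55/94 ≈ 129.59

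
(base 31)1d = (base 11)40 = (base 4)230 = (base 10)44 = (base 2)101100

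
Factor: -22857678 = -1*2^1*3^2*1269871^1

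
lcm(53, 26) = 1378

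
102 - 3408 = -3306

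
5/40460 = 1/8092 ≈ 0.000124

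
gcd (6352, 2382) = 794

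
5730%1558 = 1056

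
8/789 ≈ 0.0101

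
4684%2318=48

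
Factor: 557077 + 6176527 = 2^2*601^1*2801^1 = 6733604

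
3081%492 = 129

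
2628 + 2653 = 5281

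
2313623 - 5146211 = -2832588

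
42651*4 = 170604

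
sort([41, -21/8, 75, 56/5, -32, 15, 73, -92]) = [-92, -32, -21/8, 56/5, 15, 41, 73, 75]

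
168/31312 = 21/3914≈0.00537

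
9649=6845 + 2804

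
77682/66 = 1177 = 1177.00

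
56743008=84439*672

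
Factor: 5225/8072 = 2^(-3) * 5^2 * 11^1 * 19^1 * 1009^(-1)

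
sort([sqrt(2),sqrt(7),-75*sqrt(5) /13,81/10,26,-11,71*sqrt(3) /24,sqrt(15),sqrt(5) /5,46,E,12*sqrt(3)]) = [-75*sqrt(5) /13,-11,sqrt(5) /5,sqrt(2),sqrt(7),E,sqrt(15),71*sqrt(3) /24,81/10,12*sqrt(3),26,46]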